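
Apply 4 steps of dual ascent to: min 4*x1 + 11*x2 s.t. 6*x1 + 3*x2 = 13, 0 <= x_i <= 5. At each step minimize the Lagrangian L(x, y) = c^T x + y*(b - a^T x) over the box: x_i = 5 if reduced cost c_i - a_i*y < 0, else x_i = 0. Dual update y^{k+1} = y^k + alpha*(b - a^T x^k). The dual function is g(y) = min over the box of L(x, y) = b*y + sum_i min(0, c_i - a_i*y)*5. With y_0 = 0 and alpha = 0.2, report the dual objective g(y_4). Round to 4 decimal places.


Dual ascent for LP: min 4*x1 + 11*x2, 6*x1 + 3*x2 = 13, 0 <= x_i <= 5
Step 1: y^k = 0.0, reduced costs: (4.0, 11.0)
  x^k = (0.0, 0.0), subgradient = b - a^T x = 13.0
  y^{k+1} = 0.0 + 0.2*13.0 = 2.6
Step 2: y^k = 2.6, reduced costs: (-11.6, 3.2)
  x^k = (5.0, 0.0), subgradient = b - a^T x = -17.0
  y^{k+1} = 2.6 + 0.2*-17.0 = -0.8
Step 3: y^k = -0.8, reduced costs: (8.8, 13.4)
  x^k = (0.0, 0.0), subgradient = b - a^T x = 13.0
  y^{k+1} = -0.8 + 0.2*13.0 = 1.8
Step 4: y^k = 1.8, reduced costs: (-6.8, 5.6)
  x^k = (5.0, 0.0), subgradient = b - a^T x = -17.0
  y^{k+1} = 1.8 + 0.2*-17.0 = -1.6
Dual objective at y_4 = -1.6: reduced costs (13.6, 15.8), box minimizer x = (0.0, 0.0)
g(y_4) = b*y + (c1 - a1*y)*x1 + (c2 - a2*y)*x2 = 13*(-1.6) + 13.6*0.0 + 15.8*0.0 = -20.8 + 0.0 + 0.0 = -20.8


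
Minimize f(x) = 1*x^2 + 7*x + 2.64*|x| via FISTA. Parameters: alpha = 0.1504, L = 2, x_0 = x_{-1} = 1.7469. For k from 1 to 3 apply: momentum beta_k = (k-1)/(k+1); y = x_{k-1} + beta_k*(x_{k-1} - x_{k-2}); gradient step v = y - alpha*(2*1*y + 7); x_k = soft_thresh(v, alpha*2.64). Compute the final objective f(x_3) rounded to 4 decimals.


FISTA on f(x) = 1*x^2 + 7*x + 2.64*|x|
L = 2, alpha = 0.1504
Iteration 1: beta = 0.0, y = 1.7469 + 0.0*(1.7469 - 1.7469) = 1.7469
  grad(y) = 10.4938, v = y - alpha*grad = 0.1686
  prox(v) = soft_thresh(0.1686, 0.3971) = 0.0
Iteration 2: beta = 0.3333, y = 0.0 + 0.3333*(0.0 - 1.7469) = -0.5823
  grad(y) = 5.8354, v = y - alpha*grad = -1.4599
  prox(v) = soft_thresh(-1.4599, 0.3971) = -1.0629
Iteration 3: beta = 0.5, y = -1.0629 + 0.5*(-1.0629 - 0.0) = -1.5943
  grad(y) = 3.8113, v = y - alpha*grad = -2.1676
  prox(v) = soft_thresh(-2.1676, 0.3971) = -1.7705
f(x_3) = 1*(-1.7705)^2 + 7*(-1.7705) + 2.64*|-1.7705| = -4.5847


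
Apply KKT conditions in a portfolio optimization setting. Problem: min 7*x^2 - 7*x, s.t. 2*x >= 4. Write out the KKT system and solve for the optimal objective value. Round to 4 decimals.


Step 1: Try lambda = 0 (constraint inactive).
x_unc = 7/(2*7) = 0.5
Check: 2*0.5 = 1.0 < 4 -- violated!
Step 2: Constraint must be active: 2*x = 4
x* = 4/2 = 2.0
lambda = (2*7*2.0 - 7)/2 = 10.5
Step 3: Compute optimal value.
f(x*) = 7*2.0^2 - 7*2.0 = 14.0


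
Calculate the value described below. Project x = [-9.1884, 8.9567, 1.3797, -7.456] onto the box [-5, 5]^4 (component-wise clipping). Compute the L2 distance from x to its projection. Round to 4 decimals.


Project each component onto [-5, 5].
clip(-9.1884) = -5.0, clip(8.9567) = 5.0, clip(1.3797) = 1.3797, clip(-7.456) = -5.0
Projection = [-5.0, 5.0, 1.3797, -5.0]
Squared diffs: [17.5427, 15.6555, 0.0, 6.0319]
Distance = sqrt(39.2301) = 6.2634


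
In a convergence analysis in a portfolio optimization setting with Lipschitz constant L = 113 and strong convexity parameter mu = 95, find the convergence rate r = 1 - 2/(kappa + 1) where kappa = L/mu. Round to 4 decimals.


Step 1: Compute the condition number.
kappa = L/mu = 113/95 = 1.1895
Step 2: Compute the convergence rate.
r = 1 - 2/(kappa + 1) = 1 - 2*mu/(L + mu) = (L - mu)/(L + mu) = 18/208 = 0.0865


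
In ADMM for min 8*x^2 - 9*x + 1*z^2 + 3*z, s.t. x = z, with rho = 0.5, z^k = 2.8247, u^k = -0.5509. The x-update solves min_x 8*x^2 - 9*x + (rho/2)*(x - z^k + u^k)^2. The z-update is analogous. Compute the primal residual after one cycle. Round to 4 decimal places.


ADMM iteration with rho = 0.5, z^k = 2.8247, u^k = -0.5509
Step 1: x-update.
Minimize 8*x^2 - 9*x + (0.5/2)*(x - 2.8247 - 0.5509)^2
FOC: (2*8 + 0.5)*x = 9 + 0.5*(2.8247 + 0.5509)
x^{k+1} = 0.6477
Step 2: z-update.
Minimize 1*z^2 + 3*z + (0.5/2)*(0.6477 - z - 0.5509)^2
FOC: (2*1 + 0.5)*z = -3 + 0.5*(0.6477 - 0.5509)
z^{k+1} = -1.1806
Step 3: u-update.
u^{k+1} = -0.5509 + 0.6477 + 1.1806 = 1.2775
Step 4: Primal residual = |0.6477 + 1.1806| = 1.8284


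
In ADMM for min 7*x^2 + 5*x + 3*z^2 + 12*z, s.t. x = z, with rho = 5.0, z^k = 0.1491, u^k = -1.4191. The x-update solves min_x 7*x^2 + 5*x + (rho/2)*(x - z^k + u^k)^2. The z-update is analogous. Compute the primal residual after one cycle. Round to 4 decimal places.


ADMM iteration with rho = 5.0, z^k = 0.1491, u^k = -1.4191
Step 1: x-update.
Minimize 7*x^2 + 5*x + (5.0/2)*(x - 0.1491 - 1.4191)^2
FOC: (2*7 + 5.0)*x = -5 + 5.0*(0.1491 + 1.4191)
x^{k+1} = 0.1495
Step 2: z-update.
Minimize 3*z^2 + 12*z + (5.0/2)*(0.1495 - z - 1.4191)^2
FOC: (2*3 + 5.0)*z = -12 + 5.0*(0.1495 - 1.4191)
z^{k+1} = -1.668
Step 3: u-update.
u^{k+1} = -1.4191 + 0.1495 + 1.668 = 0.3984
Step 4: Primal residual = |0.1495 + 1.668| = 1.8175


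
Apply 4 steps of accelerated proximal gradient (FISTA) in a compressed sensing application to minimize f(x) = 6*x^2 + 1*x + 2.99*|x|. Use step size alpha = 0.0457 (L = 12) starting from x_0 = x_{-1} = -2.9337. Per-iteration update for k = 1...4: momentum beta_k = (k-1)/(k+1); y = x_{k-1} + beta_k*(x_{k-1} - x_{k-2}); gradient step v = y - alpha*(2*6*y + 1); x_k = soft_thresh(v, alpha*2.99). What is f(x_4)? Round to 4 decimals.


FISTA on f(x) = 6*x^2 + 1*x + 2.99*|x|
L = 12, alpha = 0.0457
Iteration 1: beta = 0.0, y = -2.9337 + 0.0*(-2.9337 + 2.9337) = -2.9337
  grad(y) = -34.2044, v = y - alpha*grad = -1.3706
  prox(v) = soft_thresh(-1.3706, 0.1366) = -1.2339
Iteration 2: beta = 0.3333, y = -1.2339 + 0.3333*(-1.2339 + 2.9337) = -0.6673
  grad(y) = -7.0079, v = y - alpha*grad = -0.3471
  prox(v) = soft_thresh(-0.3471, 0.1366) = -0.2104
Iteration 3: beta = 0.5, y = -0.2104 + 0.5*(-0.2104 + 1.2339) = 0.3013
  grad(y) = 4.6159, v = y - alpha*grad = 0.0904
  prox(v) = soft_thresh(0.0904, 0.1366) = 0.0
Iteration 4: beta = 0.6, y = 0.0 + 0.6*(0.0 + 0.2104) = 0.1263
  grad(y) = 2.515, v = y - alpha*grad = 0.0113
  prox(v) = soft_thresh(0.0113, 0.1366) = 0.0
f(x_4) = 6*0.0^2 + 1*0.0 + 2.99*|0.0| = 0.0


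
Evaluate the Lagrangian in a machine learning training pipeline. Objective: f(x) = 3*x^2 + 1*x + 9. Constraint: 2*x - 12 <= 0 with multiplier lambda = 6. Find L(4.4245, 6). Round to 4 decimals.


Step 1: Evaluate f(x).
f(4.4245) = 3*4.4245^2 + 1*4.4245 + 9 = 72.1531
Step 2: Evaluate g(x).
g(4.4245) = 2*4.4245 - 12 = -3.151
Step 3: Compute Lagrangian.
L = 72.1531 + 6*-3.151 = 53.2471


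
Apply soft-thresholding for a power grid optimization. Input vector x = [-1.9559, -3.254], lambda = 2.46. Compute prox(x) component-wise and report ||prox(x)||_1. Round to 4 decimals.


Soft-thresholding with lambda = 2.46:
prox(-1.9559) = sign(-1.9559)*max(|-1.9559| - 2.46, 0) = 0.0
prox(-3.254) = sign(-3.254)*max(|-3.254| - 2.46, 0) = -0.794
prox(x) = [0.0, -0.794]
||prox(x)||_1 = 0.0 + 0.794 = 0.794


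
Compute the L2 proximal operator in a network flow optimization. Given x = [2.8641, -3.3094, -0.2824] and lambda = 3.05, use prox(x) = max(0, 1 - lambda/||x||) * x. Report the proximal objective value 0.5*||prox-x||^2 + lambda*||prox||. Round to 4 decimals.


Step 1: Compute ||x||.
||x|| = 4.3858
Step 2: Compute scaling factor.
scale = max(0, 1 - 3.05/4.3858) = 0.3046
Step 3: prox(x) = [0.8723, -1.0079, -0.086]
||prox(x)|| = 1.3358
Step 4: Proximal objective.
0.5*||prox-x||^2 = 4.6513
lambda*||prox|| = 4.0742
Total = 8.7253


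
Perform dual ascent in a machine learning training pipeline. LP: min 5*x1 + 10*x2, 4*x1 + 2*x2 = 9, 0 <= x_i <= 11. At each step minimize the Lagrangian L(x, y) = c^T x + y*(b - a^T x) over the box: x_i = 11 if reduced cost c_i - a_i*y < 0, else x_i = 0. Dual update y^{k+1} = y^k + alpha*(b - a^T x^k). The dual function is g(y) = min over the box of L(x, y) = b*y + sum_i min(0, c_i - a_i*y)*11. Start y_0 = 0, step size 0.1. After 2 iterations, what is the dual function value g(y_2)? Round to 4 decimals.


Dual ascent for LP: min 5*x1 + 10*x2, 4*x1 + 2*x2 = 9, 0 <= x_i <= 11
Step 1: y^k = 0.0, reduced costs: (5.0, 10.0)
  x^k = (0.0, 0.0), subgradient = b - a^T x = 9.0
  y^{k+1} = 0.0 + 0.1*9.0 = 0.9
Step 2: y^k = 0.9, reduced costs: (1.4, 8.2)
  x^k = (0.0, 0.0), subgradient = b - a^T x = 9.0
  y^{k+1} = 0.9 + 0.1*9.0 = 1.8
Dual objective at y_2 = 1.8: reduced costs (-2.2, 6.4), box minimizer x = (11.0, 0.0)
g(y_2) = b*y + (c1 - a1*y)*x1 + (c2 - a2*y)*x2 = 9*1.8 + (-2.2)*11.0 + 6.4*0.0 = 16.2 - 24.2 + 0.0 = -8.0


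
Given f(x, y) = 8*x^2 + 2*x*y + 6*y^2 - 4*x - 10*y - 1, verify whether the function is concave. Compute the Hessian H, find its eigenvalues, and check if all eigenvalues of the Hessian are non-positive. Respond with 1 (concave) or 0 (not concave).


The Hessian of f(x,y) = 8*x^2 + 2*x*y + 6*y^2 - 4*x - 10*y - 1 is:
H = [[16, 2], [2, 12]]
Trace = 16 + 12 = 28
Determinant = 16*12 - (2)^2 = 188
Discriminant = (28)^2 - 4*188 = 32.0
Eigenvalues: lambda_1 = 11.1716, lambda_2 = 16.8284
The function is not concave.

0


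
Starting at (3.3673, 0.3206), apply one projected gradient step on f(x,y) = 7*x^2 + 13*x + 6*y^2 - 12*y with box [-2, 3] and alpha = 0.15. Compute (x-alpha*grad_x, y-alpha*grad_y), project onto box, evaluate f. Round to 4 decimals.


Step 1: Compute gradient at (3.3673, 0.3206).
grad_x = 2*7*3.3673 + 13 = 60.1422
grad_y = 2*6*0.3206 - 12 = -8.1528
Step 2: Gradient step.
x_raw = 3.3673 - 0.15*60.1422 = -5.654
y_raw = 0.3206 - 0.15*-8.1528 = 1.5435
Step 3: Project onto [-2, 3].
x_proj = clip(-5.654) = -2.0
y_proj = clip(1.5435) = 1.5435
Step 4: Evaluate f.
f(-2.0, 1.5435) = -2.2275


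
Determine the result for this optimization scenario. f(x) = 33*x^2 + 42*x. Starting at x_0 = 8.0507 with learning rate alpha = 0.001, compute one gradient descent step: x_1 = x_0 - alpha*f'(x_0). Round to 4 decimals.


We compute the gradient at x_0 and apply the update.
f'(x) = 66*x + 42
f'(8.0507) = 66*8.0507 + 42 = 573.3462
x_1 = 8.0507 - 0.001*573.3462 = 7.4774


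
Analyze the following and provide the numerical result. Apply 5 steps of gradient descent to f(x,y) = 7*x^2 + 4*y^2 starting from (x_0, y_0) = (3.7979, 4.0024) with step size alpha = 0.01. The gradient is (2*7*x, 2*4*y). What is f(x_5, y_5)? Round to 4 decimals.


Gradient descent on f(x,y) = 7*x^2 + 4*y^2.
Starting point: (3.7979, 4.0024), alpha = 0.01
Step 1: grad_x = 2*7*3.7979 = 53.1706, grad_y = 2*4*4.0024 = 32.0192
  x_1 = 3.7979 - 0.01*53.1706 = 3.2662
  y_1 = 4.0024 - 0.01*32.0192 = 3.6822
Step 2: grad_x = 2*7*3.2662 = 45.7267, grad_y = 2*4*3.6822 = 29.4577
  x_2 = 3.2662 - 0.01*45.7267 = 2.8089
  y_2 = 3.6822 - 0.01*29.4577 = 3.3876
Step 3: grad_x = 2*7*2.8089 = 39.325, grad_y = 2*4*3.3876 = 27.1011
  x_3 = 2.8089 - 0.01*39.325 = 2.4157
  y_3 = 3.3876 - 0.01*27.1011 = 3.1166
Step 4: grad_x = 2*7*2.4157 = 33.8195, grad_y = 2*4*3.1166 = 24.933
  x_4 = 2.4157 - 0.01*33.8195 = 2.0775
  y_4 = 3.1166 - 0.01*24.933 = 2.8673
Step 5: grad_x = 2*7*2.0775 = 29.0848, grad_y = 2*4*2.8673 = 22.9383
  x_5 = 2.0775 - 0.01*29.0848 = 1.7866
  y_5 = 2.8673 - 0.01*22.9383 = 2.6379
f(1.7866, 2.6379) = 7*1.7866^2 + 4*2.6379^2 = 50.1787


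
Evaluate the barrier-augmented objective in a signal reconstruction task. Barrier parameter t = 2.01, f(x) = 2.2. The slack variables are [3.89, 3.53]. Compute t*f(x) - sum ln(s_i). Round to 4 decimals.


Step 1: Compute log-barrier.
ln values: [1.3584, 1.2613]
phi = -(1.3584 + 1.2613) = -2.6197
Step 2: Compute augmented objective.
t*f(x) = 2.01*2.2 = 4.422
Total = 4.422 - 2.6197 = 1.8023


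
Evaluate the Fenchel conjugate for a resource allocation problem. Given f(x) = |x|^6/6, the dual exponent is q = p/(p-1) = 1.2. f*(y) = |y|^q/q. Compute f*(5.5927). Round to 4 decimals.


The conjugate exponent q satisfies 1/p + 1/q = 1.
p = 6, so q = 6/(6 - 1) = 1.2
|y|^q = 5.5927^1.2 = 7.8913
f*(5.5927) = 7.8913 / 1.2 = 6.576


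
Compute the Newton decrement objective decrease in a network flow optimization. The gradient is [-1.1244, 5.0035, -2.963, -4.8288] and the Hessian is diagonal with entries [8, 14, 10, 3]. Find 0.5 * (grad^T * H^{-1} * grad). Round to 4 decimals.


Step 1: H is diagonal, so H^(-1) * g = [-0.1406, 0.3574, -0.2963, -1.6096].
Step 2: g^T H^(-1) g = sum_i g_i^2 / H_ii
  = (-1.1244)^2/8 + (5.0035)^2/14 + (-2.963)^2/10 + (-4.8288)^2/3
  = 0.158 + 1.7882 + 0.8779 + 7.7724 = 10.5966
Step 3: Objective decrease = 0.5 * g^T H^(-1) g = 5.2983


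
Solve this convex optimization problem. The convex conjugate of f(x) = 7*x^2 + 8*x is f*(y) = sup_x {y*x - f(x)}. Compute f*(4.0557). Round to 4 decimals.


f*(y) = sup_x {y*x - a*x^2 - b*x} = sup_x {(y-b)*x - a*x^2}
FOC: (y - b) - 2a*x = 0 => x* = (y - b)/(2a)
x* = (4.0557 - 8)/(2*7) = -0.2817
f*(4.0557) = (y-b)^2/(4a) = (4.0557 - 8)^2/(4*7)
= 15.5575/28 = 0.5556


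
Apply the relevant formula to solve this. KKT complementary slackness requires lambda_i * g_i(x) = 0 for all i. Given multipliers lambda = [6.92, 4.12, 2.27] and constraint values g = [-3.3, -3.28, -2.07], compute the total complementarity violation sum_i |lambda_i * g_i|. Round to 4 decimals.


KKT complementary slackness check:
lambda_1 * g_1 = 6.92 * -3.3 = -22.836
lambda_2 * g_2 = 4.12 * -3.28 = -13.5136
lambda_3 * g_3 = 2.27 * -2.07 = -4.6989
Total violation = 22.836 + 13.5136 + 4.6989 = 41.0485


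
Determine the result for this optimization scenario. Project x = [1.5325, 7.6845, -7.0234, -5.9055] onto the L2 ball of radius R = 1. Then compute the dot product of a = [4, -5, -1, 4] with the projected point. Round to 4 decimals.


Step 1: Compute ||x|| (intermediates to 6 decimals).
||x|| = sqrt(1.5325^2 + 7.6845^2 + (-7.0234)^2 + (-5.9055)^2) = 12.066614
Step 2: Project.
Since ||x|| > R, scale = R/||x|| = 1/12.066614 = 0.082873, proj(x) = scale * x
proj(x) = [0.127003, 0.636838, -0.58205, -0.489407]
Step 3: Dot product.
a^T * proj(x) = 4*0.127003 - 5*0.636838 - 1*(-0.58205) + 4*(-0.489407) = -4.0518


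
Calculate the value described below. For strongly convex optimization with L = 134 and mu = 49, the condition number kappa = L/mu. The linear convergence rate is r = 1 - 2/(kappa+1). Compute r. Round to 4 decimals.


Step 1: Compute the condition number.
kappa = L/mu = 134/49 = 2.7347
Step 2: Compute the convergence rate.
r = 1 - 2/(kappa + 1) = 1 - 2*mu/(L + mu) = (L - mu)/(L + mu) = 85/183 = 0.4645


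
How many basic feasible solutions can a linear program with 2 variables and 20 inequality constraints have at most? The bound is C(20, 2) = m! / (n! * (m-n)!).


Each vertex corresponds to some choice of n active constraints out of m, so the number of vertices is at most C(m, n) = m! / (n!(m-n)!).
m = 20, n = 2
Numerator: 20 * 19
Denominator: 2! = 2
C(20, 2) = 190


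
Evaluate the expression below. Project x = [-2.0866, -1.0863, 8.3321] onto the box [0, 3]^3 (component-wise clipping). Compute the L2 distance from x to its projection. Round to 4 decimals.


Project each component onto [0, 3].
clip(-2.0866) = 0.0, clip(-1.0863) = 0.0, clip(8.3321) = 3.0
Projection = [0.0, 0.0, 3.0]
Squared diffs: [4.3539, 1.18, 28.4313]
Distance = sqrt(33.9652) = 5.828


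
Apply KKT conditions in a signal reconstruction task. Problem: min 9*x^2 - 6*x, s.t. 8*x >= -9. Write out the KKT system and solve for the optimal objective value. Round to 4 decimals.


Step 1: Try lambda = 0 (constraint inactive).
Stationarity: 2*9*x - 6 = 0
x* = 6/(2*9) = 1/3 = 0.3333 (rounded; the exact value 1/3 is used below)
Check constraint: 8*0.3333 = 2.6664 >= -9 -- satisfied.
Step 2: Compute optimal value.
f(x*) = 9*(1/3)^2 - 6*(1/3) = -1.0


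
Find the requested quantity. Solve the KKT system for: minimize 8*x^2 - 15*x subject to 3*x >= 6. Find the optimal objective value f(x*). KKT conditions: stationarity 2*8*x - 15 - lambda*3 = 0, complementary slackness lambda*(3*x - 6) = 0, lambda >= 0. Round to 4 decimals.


Step 1: Try lambda = 0 (constraint inactive).
x_unc = 15/(2*8) = 0.9375
Check: 3*0.9375 = 2.8125 < 6 -- violated!
Step 2: Constraint must be active: 3*x = 6
x* = 6/3 = 2.0
lambda = (2*8*2.0 - 15)/3 = 5.6667
Step 3: Compute optimal value.
f(x*) = 8*2.0^2 - 15*2.0 = 2.0


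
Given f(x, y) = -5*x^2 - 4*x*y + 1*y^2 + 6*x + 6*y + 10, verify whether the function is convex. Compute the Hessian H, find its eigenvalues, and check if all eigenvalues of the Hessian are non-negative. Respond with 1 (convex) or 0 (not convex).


The Hessian of f(x,y) = -5*x^2 - 4*x*y + 1*y^2 + 6*x + 6*y + 10 is:
H = [[-10, -4], [-4, 2]]
Trace = -10 + 2 = -8
Determinant = -10*2 - (-4)^2 = -36
Discriminant = (-8)^2 - 4*-36 = 208.0
Eigenvalues: lambda_1 = -11.2111, lambda_2 = 3.2111
The function is not convex.

0


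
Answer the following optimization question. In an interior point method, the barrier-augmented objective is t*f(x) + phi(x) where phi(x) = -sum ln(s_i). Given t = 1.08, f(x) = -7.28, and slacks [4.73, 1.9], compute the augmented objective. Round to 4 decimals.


Step 1: Compute log-barrier.
ln values: [1.5539, 0.6419]
phi = -(1.5539 + 0.6419) = -2.1958
Step 2: Compute augmented objective.
t*f(x) = 1.08*-7.28 = -7.8624
Total = -7.8624 - 2.1958 = -10.0582


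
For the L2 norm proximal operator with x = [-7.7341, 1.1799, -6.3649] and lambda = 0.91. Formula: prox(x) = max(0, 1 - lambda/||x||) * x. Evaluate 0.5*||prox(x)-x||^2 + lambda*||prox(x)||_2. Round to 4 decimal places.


Step 1: Compute ||x||.
||x|| = 10.0857
Step 2: Compute scaling factor.
scale = max(0, 1 - 0.91/10.0857) = 0.9098
Step 3: prox(x) = [-7.0363, 1.0734, -5.7906]
||prox(x)|| = 9.1757
Step 4: Proximal objective.
0.5*||prox-x||^2 = 0.4141
lambda*||prox|| = 8.3499
Total = 8.7639


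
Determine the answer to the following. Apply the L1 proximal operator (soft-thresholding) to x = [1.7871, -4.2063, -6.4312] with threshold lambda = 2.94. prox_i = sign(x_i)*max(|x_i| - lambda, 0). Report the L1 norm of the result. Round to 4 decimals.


Soft-thresholding with lambda = 2.94:
prox(1.7871) = sign(1.7871)*max(|1.7871| - 2.94, 0) = 0.0
prox(-4.2063) = sign(-4.2063)*max(|-4.2063| - 2.94, 0) = -1.2663
prox(-6.4312) = sign(-6.4312)*max(|-6.4312| - 2.94, 0) = -3.4912
prox(x) = [0.0, -1.2663, -3.4912]
||prox(x)||_1 = 0.0 + 1.2663 + 3.4912 = 4.7575


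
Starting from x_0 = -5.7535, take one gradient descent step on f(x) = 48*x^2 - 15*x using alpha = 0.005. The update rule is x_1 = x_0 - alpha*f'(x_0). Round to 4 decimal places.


We compute the gradient at x_0 and apply the update.
f'(x) = 96*x - 15
f'(-5.7535) = 96*-5.7535 - 15 = -567.336
x_1 = -5.7535 - 0.005*-567.336 = -2.9168


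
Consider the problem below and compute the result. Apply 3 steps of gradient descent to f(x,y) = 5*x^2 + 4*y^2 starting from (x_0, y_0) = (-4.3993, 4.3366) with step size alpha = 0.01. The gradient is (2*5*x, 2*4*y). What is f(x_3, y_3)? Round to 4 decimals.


Gradient descent on f(x,y) = 5*x^2 + 4*y^2.
Starting point: (-4.3993, 4.3366), alpha = 0.01
Step 1: grad_x = 2*5*-4.3993 = -43.993, grad_y = 2*4*4.3366 = 34.6928
  x_1 = -4.3993 - 0.01*-43.993 = -3.9594
  y_1 = 4.3366 - 0.01*34.6928 = 3.9897
Step 2: grad_x = 2*5*-3.9594 = -39.5937, grad_y = 2*4*3.9897 = 31.9174
  x_2 = -3.9594 - 0.01*-39.5937 = -3.5634
  y_2 = 3.9897 - 0.01*31.9174 = 3.6705
Step 3: grad_x = 2*5*-3.5634 = -35.6343, grad_y = 2*4*3.6705 = 29.364
  x_3 = -3.5634 - 0.01*-35.6343 = -3.2071
  y_3 = 3.6705 - 0.01*29.364 = 3.3769
f(-3.2071, 3.3769) = 5*(-3.2071)^2 + 4*3.3769^2 = 97.0398


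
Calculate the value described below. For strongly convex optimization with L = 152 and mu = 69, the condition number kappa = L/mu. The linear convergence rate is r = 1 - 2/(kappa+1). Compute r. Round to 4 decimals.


Step 1: Compute the condition number.
kappa = L/mu = 152/69 = 2.2029
Step 2: Compute the convergence rate.
r = 1 - 2/(kappa + 1) = 1 - 2*mu/(L + mu) = (L - mu)/(L + mu) = 83/221 = 0.3756


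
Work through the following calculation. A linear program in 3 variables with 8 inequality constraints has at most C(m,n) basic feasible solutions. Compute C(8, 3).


Each vertex corresponds to some choice of n active constraints out of m, so the number of vertices is at most C(m, n) = m! / (n!(m-n)!).
m = 8, n = 3
Numerator: 8 * 7 * 6
Denominator: 3! = 6
C(8, 3) = 56


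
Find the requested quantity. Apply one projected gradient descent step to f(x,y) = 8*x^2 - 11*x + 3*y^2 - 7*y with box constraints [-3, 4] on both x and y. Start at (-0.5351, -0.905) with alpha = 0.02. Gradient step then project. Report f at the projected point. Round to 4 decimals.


Step 1: Compute gradient at (-0.5351, -0.905).
grad_x = 2*8*-0.5351 - 11 = -19.5616
grad_y = 2*3*-0.905 - 7 = -12.43
Step 2: Gradient step.
x_raw = -0.5351 - 0.02*-19.5616 = -0.1439
y_raw = -0.905 - 0.02*-12.43 = -0.6564
Step 3: Project onto [-3, 4].
x_proj = clip(-0.1439) = -0.1439
y_proj = clip(-0.6564) = -0.6564
Step 4: Evaluate f.
f(-0.1439, -0.6564) = 7.6355


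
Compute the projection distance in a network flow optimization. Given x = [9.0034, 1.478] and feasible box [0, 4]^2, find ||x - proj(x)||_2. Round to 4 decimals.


Project each component onto [0, 4].
clip(9.0034) = 4.0, clip(1.478) = 1.478
Projection = [4.0, 1.478]
Squared diffs: [25.034, 0.0]
Distance = sqrt(25.034) = 5.0034


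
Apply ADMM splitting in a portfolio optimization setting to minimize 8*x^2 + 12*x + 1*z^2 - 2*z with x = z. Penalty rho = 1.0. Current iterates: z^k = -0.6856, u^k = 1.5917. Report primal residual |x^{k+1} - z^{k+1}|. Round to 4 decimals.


ADMM iteration with rho = 1.0, z^k = -0.6856, u^k = 1.5917
Step 1: x-update.
Minimize 8*x^2 + 12*x + (1.0/2)*(x + 0.6856 + 1.5917)^2
FOC: (2*8 + 1.0)*x = -12 + 1.0*(-0.6856 - 1.5917)
x^{k+1} = -0.8398
Step 2: z-update.
Minimize 1*z^2 - 2*z + (1.0/2)*(-0.8398 - z + 1.5917)^2
FOC: (2*1 + 1.0)*z = 2 + 1.0*(-0.8398 + 1.5917)
z^{k+1} = 0.9173
Step 3: u-update.
u^{k+1} = 1.5917 - 0.8398 - 0.9173 = -0.1654
Step 4: Primal residual = |-0.8398 - 0.9173| = 1.7571


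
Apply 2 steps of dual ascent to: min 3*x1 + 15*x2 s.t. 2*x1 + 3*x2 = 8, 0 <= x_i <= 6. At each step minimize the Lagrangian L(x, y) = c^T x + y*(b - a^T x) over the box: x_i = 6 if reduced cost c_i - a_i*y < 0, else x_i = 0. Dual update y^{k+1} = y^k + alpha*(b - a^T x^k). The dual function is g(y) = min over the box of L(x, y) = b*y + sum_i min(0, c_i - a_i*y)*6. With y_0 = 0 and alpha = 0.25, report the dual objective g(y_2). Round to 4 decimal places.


Dual ascent for LP: min 3*x1 + 15*x2, 2*x1 + 3*x2 = 8, 0 <= x_i <= 6
Step 1: y^k = 0.0, reduced costs: (3.0, 15.0)
  x^k = (0.0, 0.0), subgradient = b - a^T x = 8.0
  y^{k+1} = 0.0 + 0.25*8.0 = 2.0
Step 2: y^k = 2.0, reduced costs: (-1.0, 9.0)
  x^k = (6.0, 0.0), subgradient = b - a^T x = -4.0
  y^{k+1} = 2.0 + 0.25*-4.0 = 1.0
Dual objective at y_2 = 1.0: reduced costs (1.0, 12.0), box minimizer x = (0.0, 0.0)
g(y_2) = b*y + (c1 - a1*y)*x1 + (c2 - a2*y)*x2 = 8*1.0 + 1.0*0.0 + 12.0*0.0 = 8.0 + 0.0 + 0.0 = 8.0


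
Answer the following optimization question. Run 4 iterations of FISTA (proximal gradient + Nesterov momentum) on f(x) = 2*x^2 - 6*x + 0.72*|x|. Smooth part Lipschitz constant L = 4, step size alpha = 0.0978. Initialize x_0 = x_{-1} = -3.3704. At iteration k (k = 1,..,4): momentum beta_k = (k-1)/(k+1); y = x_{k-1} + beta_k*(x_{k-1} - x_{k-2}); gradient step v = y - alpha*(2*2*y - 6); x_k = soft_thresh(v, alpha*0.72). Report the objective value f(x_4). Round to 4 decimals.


FISTA on f(x) = 2*x^2 - 6*x + 0.72*|x|
L = 4, alpha = 0.0978
Iteration 1: beta = 0.0, y = -3.3704 + 0.0*(-3.3704 + 3.3704) = -3.3704
  grad(y) = -19.4816, v = y - alpha*grad = -1.4651
  prox(v) = soft_thresh(-1.4651, 0.0704) = -1.3947
Iteration 2: beta = 0.3333, y = -1.3947 + 0.3333*(-1.3947 + 3.3704) = -0.7361
  grad(y) = -8.9444, v = y - alpha*grad = 0.1387
  prox(v) = soft_thresh(0.1387, 0.0704) = 0.0682
Iteration 3: beta = 0.5, y = 0.0682 + 0.5*(0.0682 + 1.3947) = 0.7997
  grad(y) = -2.8012, v = y - alpha*grad = 1.0737
  prox(v) = soft_thresh(1.0737, 0.0704) = 1.0032
Iteration 4: beta = 0.6, y = 1.0032 + 0.6*(1.0032 - 0.0682) = 1.5642
  grad(y) = 0.257, v = y - alpha*grad = 1.5391
  prox(v) = soft_thresh(1.5391, 0.0704) = 1.4687
f(x_4) = 2*1.4687^2 - 6*1.4687 + 0.72*|1.4687| = -3.4406


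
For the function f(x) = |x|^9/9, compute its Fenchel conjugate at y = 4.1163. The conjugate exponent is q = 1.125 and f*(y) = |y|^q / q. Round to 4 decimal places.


The conjugate exponent q satisfies 1/p + 1/q = 1.
p = 9, so q = 9/(9 - 1) = 1.125
|y|^q = 4.1163^1.125 = 4.9127
f*(4.1163) = 4.9127 / 1.125 = 4.3668


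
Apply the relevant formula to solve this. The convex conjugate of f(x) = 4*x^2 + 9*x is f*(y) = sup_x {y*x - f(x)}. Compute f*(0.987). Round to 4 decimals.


f*(y) = sup_x {y*x - a*x^2 - b*x} = sup_x {(y-b)*x - a*x^2}
FOC: (y - b) - 2a*x = 0 => x* = (y - b)/(2a)
x* = (0.987 - 9)/(2*4) = -1.0016
f*(0.987) = (y-b)^2/(4a) = (0.987 - 9)^2/(4*4)
= 64.2082/16 = 4.013


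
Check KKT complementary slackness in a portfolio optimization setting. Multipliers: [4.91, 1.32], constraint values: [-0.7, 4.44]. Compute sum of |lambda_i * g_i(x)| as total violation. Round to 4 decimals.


KKT complementary slackness check:
lambda_1 * g_1 = 4.91 * -0.7 = -3.437
lambda_2 * g_2 = 1.32 * 4.44 = 5.8608
Total violation = 3.437 + 5.8608 = 9.2978


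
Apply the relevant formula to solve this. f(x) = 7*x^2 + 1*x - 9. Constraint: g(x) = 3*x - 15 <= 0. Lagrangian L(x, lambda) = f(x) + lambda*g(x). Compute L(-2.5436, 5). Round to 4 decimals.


Step 1: Evaluate f(x).
f(-2.5436) = 7*(-2.5436)^2 + 1*(-2.5436) - 9 = 33.7457
Step 2: Evaluate g(x).
g(-2.5436) = 3*-2.5436 - 15 = -22.6308
Step 3: Compute Lagrangian.
L = 33.7457 + 5*-22.6308 = -79.4083


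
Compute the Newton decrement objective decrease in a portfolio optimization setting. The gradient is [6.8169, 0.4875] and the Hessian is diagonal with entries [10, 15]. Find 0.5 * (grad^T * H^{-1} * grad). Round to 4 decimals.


Step 1: H is diagonal, so H^(-1) * g = [0.6817, 0.0325].
Step 2: g^T H^(-1) g = sum_i g_i^2 / H_ii
  = (6.8169)^2/10 + (0.4875)^2/15
  = 4.647 + 0.0158 = 4.6629
Step 3: Objective decrease = 0.5 * g^T H^(-1) g = 2.3314


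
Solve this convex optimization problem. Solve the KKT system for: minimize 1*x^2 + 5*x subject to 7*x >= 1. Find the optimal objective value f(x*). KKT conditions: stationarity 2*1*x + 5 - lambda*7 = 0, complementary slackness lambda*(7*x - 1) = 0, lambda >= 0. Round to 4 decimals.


Step 1: Try lambda = 0 (constraint inactive).
x_unc = -5/(2*1) = -2.5
Check: 7*-2.5 = -17.5 < 1 -- violated!
Step 2: Constraint must be active: 7*x = 1
x* = 1/7 = 0.1429 (rounded; the exact value 1/7 is used below)
lambda = (2*1*(1/7) + 5)/7 = 0.7551
Step 3: Compute optimal value.
f(x*) = 1*(1/7)^2 + 5*(1/7) = 0.7347


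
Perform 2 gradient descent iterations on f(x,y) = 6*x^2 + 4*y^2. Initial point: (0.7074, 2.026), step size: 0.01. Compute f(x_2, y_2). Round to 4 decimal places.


Gradient descent on f(x,y) = 6*x^2 + 4*y^2.
Starting point: (0.7074, 2.026), alpha = 0.01
Step 1: grad_x = 2*6*0.7074 = 8.4888, grad_y = 2*4*2.026 = 16.208
  x_1 = 0.7074 - 0.01*8.4888 = 0.6225
  y_1 = 2.026 - 0.01*16.208 = 1.8639
Step 2: grad_x = 2*6*0.6225 = 7.4701, grad_y = 2*4*1.8639 = 14.9114
  x_2 = 0.6225 - 0.01*7.4701 = 0.5478
  y_2 = 1.8639 - 0.01*14.9114 = 1.7148
f(0.5478, 1.7148) = 6*0.5478^2 + 4*1.7148^2 = 13.5628


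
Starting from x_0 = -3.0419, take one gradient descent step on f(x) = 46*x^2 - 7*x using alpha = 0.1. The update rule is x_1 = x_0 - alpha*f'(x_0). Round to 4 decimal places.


We compute the gradient at x_0 and apply the update.
f'(x) = 92*x - 7
f'(-3.0419) = 92*-3.0419 - 7 = -286.8548
x_1 = -3.0419 - 0.1*-286.8548 = 25.6436


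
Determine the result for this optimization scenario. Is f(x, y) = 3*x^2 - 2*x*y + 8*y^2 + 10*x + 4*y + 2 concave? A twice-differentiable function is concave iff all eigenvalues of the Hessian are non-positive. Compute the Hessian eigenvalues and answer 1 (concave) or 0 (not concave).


The Hessian of f(x,y) = 3*x^2 - 2*x*y + 8*y^2 + 10*x + 4*y + 2 is:
H = [[6, -2], [-2, 16]]
Trace = 6 + 16 = 22
Determinant = 6*16 - (-2)^2 = 92
Discriminant = (22)^2 - 4*92 = 116.0
Eigenvalues: lambda_1 = 5.6148, lambda_2 = 16.3852
The function is not concave.

0


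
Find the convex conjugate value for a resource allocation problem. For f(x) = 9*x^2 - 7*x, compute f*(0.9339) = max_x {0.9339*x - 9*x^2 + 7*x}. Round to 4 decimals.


f*(y) = sup_x {y*x - a*x^2 - b*x} = sup_x {(y-b)*x - a*x^2}
FOC: (y - b) - 2a*x = 0 => x* = (y - b)/(2a)
x* = (0.9339 + 7)/(2*9) = 0.4408
f*(0.9339) = (y-b)^2/(4a) = (0.9339 + 7)^2/(4*9)
= 62.9468/36 = 1.7485


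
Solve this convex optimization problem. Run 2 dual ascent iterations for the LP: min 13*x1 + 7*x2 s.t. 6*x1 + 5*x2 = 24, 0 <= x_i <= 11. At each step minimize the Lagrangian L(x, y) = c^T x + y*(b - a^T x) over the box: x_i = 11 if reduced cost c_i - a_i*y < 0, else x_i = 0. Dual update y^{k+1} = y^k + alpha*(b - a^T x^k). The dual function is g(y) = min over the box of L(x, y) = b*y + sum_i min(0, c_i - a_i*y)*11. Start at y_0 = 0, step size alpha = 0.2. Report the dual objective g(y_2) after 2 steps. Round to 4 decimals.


Dual ascent for LP: min 13*x1 + 7*x2, 6*x1 + 5*x2 = 24, 0 <= x_i <= 11
Step 1: y^k = 0.0, reduced costs: (13.0, 7.0)
  x^k = (0.0, 0.0), subgradient = b - a^T x = 24.0
  y^{k+1} = 0.0 + 0.2*24.0 = 4.8
Step 2: y^k = 4.8, reduced costs: (-15.8, -17.0)
  x^k = (11.0, 11.0), subgradient = b - a^T x = -97.0
  y^{k+1} = 4.8 + 0.2*-97.0 = -14.6
Dual objective at y_2 = -14.6: reduced costs (100.6, 80.0), box minimizer x = (0.0, 0.0)
g(y_2) = b*y + (c1 - a1*y)*x1 + (c2 - a2*y)*x2 = 24*(-14.6) + 100.6*0.0 + 80.0*0.0 = -350.4 + 0.0 + 0.0 = -350.4


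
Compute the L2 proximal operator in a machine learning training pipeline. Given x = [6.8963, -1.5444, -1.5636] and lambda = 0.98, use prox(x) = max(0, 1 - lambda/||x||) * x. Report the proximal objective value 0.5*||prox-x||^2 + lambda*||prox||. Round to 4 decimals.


Step 1: Compute ||x||.
||x|| = 7.238
Step 2: Compute scaling factor.
scale = max(0, 1 - 0.98/7.238) = 0.8646
Step 3: prox(x) = [5.9626, -1.3353, -1.3519]
||prox(x)|| = 6.258
Step 4: Proximal objective.
0.5*||prox-x||^2 = 0.4802
lambda*||prox|| = 6.1328
Total = 6.6131


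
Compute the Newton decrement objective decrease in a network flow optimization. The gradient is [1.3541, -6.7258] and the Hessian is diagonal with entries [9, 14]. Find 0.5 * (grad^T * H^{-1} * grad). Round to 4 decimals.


Step 1: H is diagonal, so H^(-1) * g = [0.1505, -0.4804].
Step 2: g^T H^(-1) g = sum_i g_i^2 / H_ii
  = (1.3541)^2/9 + (-6.7258)^2/14
  = 0.2037 + 3.2312 = 3.4349
Step 3: Objective decrease = 0.5 * g^T H^(-1) g = 1.7175


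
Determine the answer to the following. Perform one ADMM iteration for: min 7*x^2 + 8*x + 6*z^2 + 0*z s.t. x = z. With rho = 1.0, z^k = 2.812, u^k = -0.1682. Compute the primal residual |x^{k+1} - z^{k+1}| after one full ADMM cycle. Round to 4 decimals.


ADMM iteration with rho = 1.0, z^k = 2.812, u^k = -0.1682
Step 1: x-update.
Minimize 7*x^2 + 8*x + (1.0/2)*(x - 2.812 - 0.1682)^2
FOC: (2*7 + 1.0)*x = -8 + 1.0*(2.812 + 0.1682)
x^{k+1} = -0.3347
Step 2: z-update.
Minimize 6*z^2 + 0*z + (1.0/2)*(-0.3347 - z - 0.1682)^2
FOC: (2*6 + 1.0)*z = 0 + 1.0*(-0.3347 - 0.1682)
z^{k+1} = -0.0387
Step 3: u-update.
u^{k+1} = -0.1682 - 0.3347 + 0.0387 = -0.4642
Step 4: Primal residual = |-0.3347 + 0.0387| = 0.296


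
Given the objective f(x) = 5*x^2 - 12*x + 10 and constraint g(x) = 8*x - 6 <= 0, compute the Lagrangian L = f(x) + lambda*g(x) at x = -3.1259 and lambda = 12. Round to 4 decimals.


Step 1: Evaluate f(x).
f(-3.1259) = 5*(-3.1259)^2 - 12*(-3.1259) + 10 = 96.3671
Step 2: Evaluate g(x).
g(-3.1259) = 8*-3.1259 - 6 = -31.0072
Step 3: Compute Lagrangian.
L = 96.3671 + 12*-31.0072 = -275.7193


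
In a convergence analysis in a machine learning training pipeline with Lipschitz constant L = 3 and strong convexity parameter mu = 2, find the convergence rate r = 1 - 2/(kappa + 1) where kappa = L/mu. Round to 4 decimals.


Step 1: Compute the condition number.
kappa = L/mu = 3/2 = 1.5
Step 2: Compute the convergence rate.
r = 1 - 2/(kappa + 1) = 1 - 2*mu/(L + mu) = (L - mu)/(L + mu) = 1/5 = 0.2


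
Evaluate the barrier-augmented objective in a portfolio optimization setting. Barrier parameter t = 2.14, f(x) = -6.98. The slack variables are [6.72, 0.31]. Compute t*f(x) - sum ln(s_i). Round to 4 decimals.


Step 1: Compute log-barrier.
ln values: [1.9051, -1.1712]
phi = -(1.9051 - 1.1712) = -0.7339
Step 2: Compute augmented objective.
t*f(x) = 2.14*-6.98 = -14.9372
Total = -14.9372 - 0.7339 = -15.6711


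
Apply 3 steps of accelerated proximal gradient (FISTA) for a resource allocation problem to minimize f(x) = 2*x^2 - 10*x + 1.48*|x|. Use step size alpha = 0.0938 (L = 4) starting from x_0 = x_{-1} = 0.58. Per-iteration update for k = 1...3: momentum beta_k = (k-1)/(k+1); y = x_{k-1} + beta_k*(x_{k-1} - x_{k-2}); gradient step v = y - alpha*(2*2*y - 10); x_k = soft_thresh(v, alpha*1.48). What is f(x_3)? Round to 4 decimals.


FISTA on f(x) = 2*x^2 - 10*x + 1.48*|x|
L = 4, alpha = 0.0938
Iteration 1: beta = 0.0, y = 0.58 + 0.0*(0.58 - 0.58) = 0.58
  grad(y) = -7.68, v = y - alpha*grad = 1.3004
  prox(v) = soft_thresh(1.3004, 0.1388) = 1.1616
Iteration 2: beta = 0.3333, y = 1.1616 + 0.3333*(1.1616 - 0.58) = 1.3554
  grad(y) = -4.5783, v = y - alpha*grad = 1.7849
  prox(v) = soft_thresh(1.7849, 0.1388) = 1.646
Iteration 3: beta = 0.5, y = 1.646 + 0.5*(1.646 - 1.1616) = 1.8883
  grad(y) = -2.4469, v = y - alpha*grad = 2.1178
  prox(v) = soft_thresh(2.1178, 0.1388) = 1.979
f(x_3) = 2*1.979^2 - 10*1.979 + 1.48*|1.979| = -9.0282


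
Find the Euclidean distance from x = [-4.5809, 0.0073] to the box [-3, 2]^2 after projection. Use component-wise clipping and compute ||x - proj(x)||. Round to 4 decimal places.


Project each component onto [-3, 2].
clip(-4.5809) = -3.0, clip(0.0073) = 0.0073
Projection = [-3.0, 0.0073]
Squared diffs: [2.4992, 0.0]
Distance = sqrt(2.4992) = 1.5809


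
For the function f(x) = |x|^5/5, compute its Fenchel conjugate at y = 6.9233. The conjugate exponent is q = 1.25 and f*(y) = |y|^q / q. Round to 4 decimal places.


The conjugate exponent q satisfies 1/p + 1/q = 1.
p = 5, so q = 5/(5 - 1) = 1.25
|y|^q = 6.9233^1.25 = 11.2303
f*(6.9233) = 11.2303 / 1.25 = 8.9842


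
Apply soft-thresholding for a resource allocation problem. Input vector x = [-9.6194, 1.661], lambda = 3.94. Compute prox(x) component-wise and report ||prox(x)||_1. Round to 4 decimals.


Soft-thresholding with lambda = 3.94:
prox(-9.6194) = sign(-9.6194)*max(|-9.6194| - 3.94, 0) = -5.6794
prox(1.661) = sign(1.661)*max(|1.661| - 3.94, 0) = 0.0
prox(x) = [-5.6794, 0.0]
||prox(x)||_1 = 5.6794 + 0.0 = 5.6794


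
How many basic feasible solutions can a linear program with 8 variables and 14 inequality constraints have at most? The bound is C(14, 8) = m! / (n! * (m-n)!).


Each vertex corresponds to some choice of n active constraints out of m, so the number of vertices is at most C(m, n) = m! / (n!(m-n)!).
m = 14, n = 8
Numerator: 14 * 13 * 12 * 11 * 10 * 9 * 8 * 7
Denominator: 8! = 40320
C(14, 8) = 3003


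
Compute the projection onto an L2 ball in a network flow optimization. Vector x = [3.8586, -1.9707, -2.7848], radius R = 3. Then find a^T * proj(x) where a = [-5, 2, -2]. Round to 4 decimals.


Step 1: Compute ||x|| (intermediates to 6 decimals).
||x|| = sqrt(3.8586^2 + (-1.9707)^2 + (-2.7848)^2) = 5.150492
Step 2: Project.
Since ||x|| > R, scale = R/||x|| = 3/5.150492 = 0.582469, proj(x) = scale * x
proj(x) = [2.247515, -1.147872, -1.62206]
Step 3: Dot product.
a^T * proj(x) = -5*2.247515 + 2*(-1.147872) - 2*(-1.62206) = -10.2892


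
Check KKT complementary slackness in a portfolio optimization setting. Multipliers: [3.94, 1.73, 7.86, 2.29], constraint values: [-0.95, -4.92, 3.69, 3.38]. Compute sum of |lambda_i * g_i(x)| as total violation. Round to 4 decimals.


KKT complementary slackness check:
lambda_1 * g_1 = 3.94 * -0.95 = -3.743
lambda_2 * g_2 = 1.73 * -4.92 = -8.5116
lambda_3 * g_3 = 7.86 * 3.69 = 29.0034
lambda_4 * g_4 = 2.29 * 3.38 = 7.7402
Total violation = 3.743 + 8.5116 + 29.0034 + 7.7402 = 48.9982


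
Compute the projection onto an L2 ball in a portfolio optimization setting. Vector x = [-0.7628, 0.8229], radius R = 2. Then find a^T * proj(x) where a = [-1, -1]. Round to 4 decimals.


Step 1: Compute ||x|| (intermediates to 6 decimals).
||x|| = sqrt((-0.7628)^2 + 0.8229^2) = 1.122064
Step 2: Project.
Since ||x|| <= R, proj = x (no scaling needed).
proj(x) = [-0.7628, 0.8229]
Step 3: Dot product.
a^T * proj(x) = -1*(-0.7628) - 1*0.8229 = -0.0601


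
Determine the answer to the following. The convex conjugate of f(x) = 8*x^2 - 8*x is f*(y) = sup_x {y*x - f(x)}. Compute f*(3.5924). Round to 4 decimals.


f*(y) = sup_x {y*x - a*x^2 - b*x} = sup_x {(y-b)*x - a*x^2}
FOC: (y - b) - 2a*x = 0 => x* = (y - b)/(2a)
x* = (3.5924 + 8)/(2*8) = 0.7245
f*(3.5924) = (y-b)^2/(4a) = (3.5924 + 8)^2/(4*8)
= 134.3837/32 = 4.1995


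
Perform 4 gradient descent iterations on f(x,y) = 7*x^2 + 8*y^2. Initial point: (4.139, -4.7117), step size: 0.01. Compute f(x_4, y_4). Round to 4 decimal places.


Gradient descent on f(x,y) = 7*x^2 + 8*y^2.
Starting point: (4.139, -4.7117), alpha = 0.01
Step 1: grad_x = 2*7*4.139 = 57.946, grad_y = 2*8*-4.7117 = -75.3872
  x_1 = 4.139 - 0.01*57.946 = 3.5595
  y_1 = -4.7117 - 0.01*-75.3872 = -3.9578
Step 2: grad_x = 2*7*3.5595 = 49.8336, grad_y = 2*8*-3.9578 = -63.3252
  x_2 = 3.5595 - 0.01*49.8336 = 3.0612
  y_2 = -3.9578 - 0.01*-63.3252 = -3.3246
Step 3: grad_x = 2*7*3.0612 = 42.8569, grad_y = 2*8*-3.3246 = -53.1932
  x_3 = 3.0612 - 0.01*42.8569 = 2.6326
  y_3 = -3.3246 - 0.01*-53.1932 = -2.7926
Step 4: grad_x = 2*7*2.6326 = 36.8569, grad_y = 2*8*-2.7926 = -44.6823
  x_4 = 2.6326 - 0.01*36.8569 = 2.2641
  y_4 = -2.7926 - 0.01*-44.6823 = -2.3458
f(2.2641, -2.3458) = 7*2.2641^2 + 8*(-2.3458)^2 = 79.905


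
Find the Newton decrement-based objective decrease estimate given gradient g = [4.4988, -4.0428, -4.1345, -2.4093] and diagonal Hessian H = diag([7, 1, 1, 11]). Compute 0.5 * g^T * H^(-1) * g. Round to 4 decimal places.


Step 1: H is diagonal, so H^(-1) * g = [0.6427, -4.0428, -4.1345, -0.219].
Step 2: g^T H^(-1) g = sum_i g_i^2 / H_ii
  = (4.4988)^2/7 + (-4.0428)^2/1 + (-4.1345)^2/1 + (-2.4093)^2/11
  = 2.8913 + 16.3442 + 17.0941 + 0.5277 = 36.8573
Step 3: Objective decrease = 0.5 * g^T H^(-1) g = 18.4287


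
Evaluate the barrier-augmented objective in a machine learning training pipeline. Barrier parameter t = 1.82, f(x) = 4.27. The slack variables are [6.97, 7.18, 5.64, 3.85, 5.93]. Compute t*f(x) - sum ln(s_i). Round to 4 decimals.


Step 1: Compute log-barrier.
ln values: [1.9416, 1.9713, 1.7299, 1.3481, 1.78]
phi = -(1.9416 + 1.9713 + 1.7299 + 1.3481 + 1.78) = -8.7709
Step 2: Compute augmented objective.
t*f(x) = 1.82*4.27 = 7.7714
Total = 7.7714 - 8.7709 = -0.9995


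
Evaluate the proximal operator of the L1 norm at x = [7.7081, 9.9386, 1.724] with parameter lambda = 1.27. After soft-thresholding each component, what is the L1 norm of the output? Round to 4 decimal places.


Soft-thresholding with lambda = 1.27:
prox(7.7081) = sign(7.7081)*max(|7.7081| - 1.27, 0) = 6.4381
prox(9.9386) = sign(9.9386)*max(|9.9386| - 1.27, 0) = 8.6686
prox(1.724) = sign(1.724)*max(|1.724| - 1.27, 0) = 0.454
prox(x) = [6.4381, 8.6686, 0.454]
||prox(x)||_1 = 6.4381 + 8.6686 + 0.454 = 15.5607


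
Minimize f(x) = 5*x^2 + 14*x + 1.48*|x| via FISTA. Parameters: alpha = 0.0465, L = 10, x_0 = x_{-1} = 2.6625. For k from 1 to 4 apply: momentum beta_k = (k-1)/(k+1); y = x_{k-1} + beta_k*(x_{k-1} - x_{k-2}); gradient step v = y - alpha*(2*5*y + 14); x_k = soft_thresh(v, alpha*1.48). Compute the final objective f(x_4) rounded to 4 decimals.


FISTA on f(x) = 5*x^2 + 14*x + 1.48*|x|
L = 10, alpha = 0.0465
Iteration 1: beta = 0.0, y = 2.6625 + 0.0*(2.6625 - 2.6625) = 2.6625
  grad(y) = 40.625, v = y - alpha*grad = 0.7734
  prox(v) = soft_thresh(0.7734, 0.0688) = 0.7046
Iteration 2: beta = 0.3333, y = 0.7046 + 0.3333*(0.7046 - 2.6625) = 0.052
  grad(y) = 14.5199, v = y - alpha*grad = -0.6232
  prox(v) = soft_thresh(-0.6232, 0.0688) = -0.5544
Iteration 3: beta = 0.5, y = -0.5544 + 0.5*(-0.5544 - 0.7046) = -1.1839
  grad(y) = 2.1614, v = y - alpha*grad = -1.2844
  prox(v) = soft_thresh(-1.2844, 0.0688) = -1.2155
Iteration 4: beta = 0.6, y = -1.2155 + 0.6*(-1.2155 + 0.5544) = -1.6123
  grad(y) = -2.1225, v = y - alpha*grad = -1.5136
  prox(v) = soft_thresh(-1.5136, 0.0688) = -1.4447
f(x_4) = 5*(-1.4447)^2 + 14*(-1.4447) + 1.48*|-1.4447| = -7.6518
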